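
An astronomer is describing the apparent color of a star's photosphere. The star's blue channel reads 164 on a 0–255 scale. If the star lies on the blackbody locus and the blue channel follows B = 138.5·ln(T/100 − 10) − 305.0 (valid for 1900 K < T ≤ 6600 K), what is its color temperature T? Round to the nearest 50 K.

3950 K

ln(t − 10) = (164 + 305.0) / 138.5 = 3.3863.
t − 10 = e^3.3863 = 29.556, so t = 39.556.
T = 100·t = 3956 K → 3950 K to the nearest 50 K.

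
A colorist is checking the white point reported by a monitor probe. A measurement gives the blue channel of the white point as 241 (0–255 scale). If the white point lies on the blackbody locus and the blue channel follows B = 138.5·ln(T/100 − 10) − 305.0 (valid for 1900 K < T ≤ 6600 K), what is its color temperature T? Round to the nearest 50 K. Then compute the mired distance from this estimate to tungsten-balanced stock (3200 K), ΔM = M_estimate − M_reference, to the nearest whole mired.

ln(t − 10) = (241 + 305.0) / 138.5 = 3.9422.
t − 10 = e^3.9422 = 51.534, so t = 61.534.
T = 100·t = 6153 K → 6150 K to the nearest 50 K.
M_estimate = 10⁶/6150 = 162.60; M_reference = 10⁶/3200 = 312.50.
ΔM = 162.60 − 312.50 = -149.90 → -150 mireds.

-150 mireds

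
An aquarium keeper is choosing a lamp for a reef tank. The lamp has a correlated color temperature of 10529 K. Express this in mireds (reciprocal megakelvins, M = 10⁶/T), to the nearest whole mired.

M = 10⁶ / 10529 = 94.976 → 95 mireds.

95 mireds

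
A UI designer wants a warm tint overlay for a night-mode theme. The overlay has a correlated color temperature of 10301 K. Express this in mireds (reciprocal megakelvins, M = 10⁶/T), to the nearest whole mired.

97 mireds

M = 10⁶ / 10301 = 97.078 → 97 mireds.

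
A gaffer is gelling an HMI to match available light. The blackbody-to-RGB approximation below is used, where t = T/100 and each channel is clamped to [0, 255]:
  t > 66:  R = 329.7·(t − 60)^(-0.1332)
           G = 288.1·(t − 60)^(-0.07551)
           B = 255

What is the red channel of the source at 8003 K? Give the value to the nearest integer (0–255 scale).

221

t = 8003/100 = 80.03; the t > 66 branch applies.
R = 329.7·(80.03 − 60)^(-0.1332) = 329.7·20.03^(-0.1332) = 329.7·0.67084 = 221.174.
Rounded: 221.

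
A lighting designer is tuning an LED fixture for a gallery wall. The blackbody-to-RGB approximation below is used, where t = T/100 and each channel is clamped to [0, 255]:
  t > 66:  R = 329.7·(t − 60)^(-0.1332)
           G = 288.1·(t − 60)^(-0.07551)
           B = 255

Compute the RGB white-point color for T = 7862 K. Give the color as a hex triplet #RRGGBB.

t = 7862/100 = 78.62; the t > 66 branch applies.
R = 329.7·(78.62 − 60)^(-0.1332) = 329.7·18.62^(-0.1332) = 329.7·0.67739 = 223.335.
G = 288.1·(78.62 − 60)^(-0.07551) = 288.1·18.62^(-0.07551) = 288.1·0.80187 = 231.019.
B = 255 by definition for t > 66.
Rounded: (223, 231, 255).
In hex: #DFE7FF.

#DFE7FF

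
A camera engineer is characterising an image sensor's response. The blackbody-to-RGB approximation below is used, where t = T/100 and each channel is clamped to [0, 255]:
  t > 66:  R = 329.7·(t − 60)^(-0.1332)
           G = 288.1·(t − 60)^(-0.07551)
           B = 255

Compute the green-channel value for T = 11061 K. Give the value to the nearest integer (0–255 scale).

214

t = 11061/100 = 110.61; the t > 66 branch applies.
G = 288.1·(110.61 − 60)^(-0.07551) = 288.1·50.61^(-0.07551) = 288.1·0.74356 = 214.218.
Rounded: 214.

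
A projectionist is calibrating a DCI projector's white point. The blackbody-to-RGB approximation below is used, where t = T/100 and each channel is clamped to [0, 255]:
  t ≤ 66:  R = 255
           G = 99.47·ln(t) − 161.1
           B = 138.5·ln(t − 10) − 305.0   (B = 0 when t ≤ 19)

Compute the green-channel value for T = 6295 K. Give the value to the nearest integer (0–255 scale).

251

t = 6295/100 = 62.95; the t ≤ 66 branch applies.
G = 99.47·ln 62.95 − 161.1 = 99.47·4.1423 − 161.1 = 250.939.
Rounded: 251.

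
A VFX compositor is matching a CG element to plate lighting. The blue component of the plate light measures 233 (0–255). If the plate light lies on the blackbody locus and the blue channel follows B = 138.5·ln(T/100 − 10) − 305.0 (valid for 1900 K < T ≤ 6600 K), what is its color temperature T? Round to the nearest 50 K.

ln(t − 10) = (233 + 305.0) / 138.5 = 3.8845.
t − 10 = e^3.8845 = 48.641, so t = 58.641.
T = 100·t = 5864 K → 5850 K to the nearest 50 K.

5850 K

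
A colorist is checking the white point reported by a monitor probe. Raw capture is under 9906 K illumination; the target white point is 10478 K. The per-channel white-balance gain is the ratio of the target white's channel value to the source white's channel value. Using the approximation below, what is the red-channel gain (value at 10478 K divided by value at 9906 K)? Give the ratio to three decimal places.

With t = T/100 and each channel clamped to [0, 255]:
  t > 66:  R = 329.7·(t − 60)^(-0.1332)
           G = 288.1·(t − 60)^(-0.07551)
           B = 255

0.982

At 9906 K (t = 99.06):
  R = 329.7·(99.06 − 60)^(-0.1332) = 329.7·39.06^(-0.1332) = 329.7·0.61374 = 202.349.
At 10478 K (t = 104.78):
  R = 329.7·(104.78 − 60)^(-0.1332) = 329.7·44.78^(-0.1332) = 329.7·0.60266 = 198.698.
Gain = 198.698 / 202.349 = 0.9820 → 0.982.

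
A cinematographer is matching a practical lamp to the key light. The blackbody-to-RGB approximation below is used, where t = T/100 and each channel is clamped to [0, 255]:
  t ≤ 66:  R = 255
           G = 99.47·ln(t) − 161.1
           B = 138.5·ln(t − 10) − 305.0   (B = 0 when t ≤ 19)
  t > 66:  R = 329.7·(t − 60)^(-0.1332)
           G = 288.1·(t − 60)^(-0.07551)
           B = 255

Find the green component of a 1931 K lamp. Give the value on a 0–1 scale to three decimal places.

0.523

t = 1931/100 = 19.31; the t ≤ 66 branch applies.
G = 99.47·ln 19.31 − 161.1 = 99.47·2.9606 − 161.1 = 133.393.
On a 0–1 scale: 133.393/255 = 0.5231 → 0.523.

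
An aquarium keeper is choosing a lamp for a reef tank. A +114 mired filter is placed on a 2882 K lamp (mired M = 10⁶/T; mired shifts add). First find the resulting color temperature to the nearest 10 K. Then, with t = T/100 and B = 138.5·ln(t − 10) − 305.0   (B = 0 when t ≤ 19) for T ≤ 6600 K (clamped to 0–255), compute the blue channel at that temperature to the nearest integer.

M_in = 10⁶/2882 = 346.98; M_out = 346.98 + (+114) = 460.98.
T_out = 10⁶/460.98 = 2169.3 K → 2170 K; t = 21.7.
B = 138.5·ln(21.7 − 10) − 305.0 = 138.5·ln 11.7 − 305.0 = 138.5·2.4596 − 305.0 = 35.653.
Rounded: 36.

36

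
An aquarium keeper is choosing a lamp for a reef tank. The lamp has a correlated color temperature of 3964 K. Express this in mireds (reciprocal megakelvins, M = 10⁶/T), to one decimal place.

252.3 mireds

M = 10⁶ / 3964 = 252.270 → 252.3 mireds.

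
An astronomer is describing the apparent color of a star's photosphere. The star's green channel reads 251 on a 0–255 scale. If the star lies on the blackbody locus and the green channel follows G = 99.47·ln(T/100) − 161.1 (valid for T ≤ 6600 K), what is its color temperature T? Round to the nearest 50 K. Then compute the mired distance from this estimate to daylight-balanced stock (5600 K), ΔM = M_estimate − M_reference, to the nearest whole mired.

-20 mireds

ln t = (251 + 161.1) / 99.47 = 4.1430.
t = e^4.1430 = 62.989.
T = 100·t = 6299 K → 6300 K to the nearest 50 K.
M_estimate = 10⁶/6300 = 158.73; M_reference = 10⁶/5600 = 178.57.
ΔM = 158.73 − 178.57 = -19.84 → -20 mireds.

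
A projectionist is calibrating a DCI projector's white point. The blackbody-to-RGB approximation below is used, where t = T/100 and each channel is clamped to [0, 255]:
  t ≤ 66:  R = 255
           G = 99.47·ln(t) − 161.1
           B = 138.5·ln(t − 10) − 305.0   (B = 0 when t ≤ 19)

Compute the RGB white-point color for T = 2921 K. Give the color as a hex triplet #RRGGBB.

#FFAF68

t = 2921/100 = 29.21; the t ≤ 66 branch applies.
R = 255 by definition for t ≤ 66.
G = 99.47·ln 29.21 − 161.1 = 99.47·3.3745 − 161.1 = 174.563.
B = 138.5·ln(29.21 − 10) − 305.0 = 138.5·ln 19.21 − 305.0 = 138.5·2.9554 − 305.0 = 104.327.
Rounded: (255, 175, 104).
In hex: #FFAF68.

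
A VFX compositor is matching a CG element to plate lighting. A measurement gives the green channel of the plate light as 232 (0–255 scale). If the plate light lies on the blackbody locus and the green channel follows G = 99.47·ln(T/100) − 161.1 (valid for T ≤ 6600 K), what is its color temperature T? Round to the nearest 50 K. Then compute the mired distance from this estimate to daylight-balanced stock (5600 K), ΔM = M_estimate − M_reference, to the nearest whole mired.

+14 mireds

ln t = (232 + 161.1) / 99.47 = 3.9519.
t = e^3.9519 = 52.036.
T = 100·t = 5204 K → 5200 K to the nearest 50 K.
M_estimate = 10⁶/5200 = 192.31; M_reference = 10⁶/5600 = 178.57.
ΔM = 192.31 − 178.57 = 13.74 → +14 mireds.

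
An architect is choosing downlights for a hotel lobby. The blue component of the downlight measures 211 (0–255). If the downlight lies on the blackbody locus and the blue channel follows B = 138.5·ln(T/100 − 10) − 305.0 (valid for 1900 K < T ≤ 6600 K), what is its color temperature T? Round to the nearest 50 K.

5150 K

ln(t − 10) = (211 + 305.0) / 138.5 = 3.7256.
t − 10 = e^3.7256 = 41.497, so t = 51.497.
T = 100·t = 5150 K → 5150 K to the nearest 50 K.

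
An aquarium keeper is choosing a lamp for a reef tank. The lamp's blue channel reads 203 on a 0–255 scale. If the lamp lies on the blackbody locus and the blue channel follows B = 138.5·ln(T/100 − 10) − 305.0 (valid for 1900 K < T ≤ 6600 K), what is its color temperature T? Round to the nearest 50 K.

4900 K

ln(t − 10) = (203 + 305.0) / 138.5 = 3.6679.
t − 10 = e^3.6679 = 39.168, so t = 49.168.
T = 100·t = 4917 K → 4900 K to the nearest 50 K.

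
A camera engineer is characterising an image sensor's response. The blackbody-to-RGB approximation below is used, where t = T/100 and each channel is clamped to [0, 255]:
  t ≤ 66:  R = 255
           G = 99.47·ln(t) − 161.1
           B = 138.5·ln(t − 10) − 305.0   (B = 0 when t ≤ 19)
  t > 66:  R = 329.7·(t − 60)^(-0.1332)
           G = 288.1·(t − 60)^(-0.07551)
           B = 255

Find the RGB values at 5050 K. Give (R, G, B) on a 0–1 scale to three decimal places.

(1.000, 0.898, 0.814)

t = 5050/100 = 50.5; the t ≤ 66 branch applies.
R = 255 by definition for t ≤ 66.
G = 99.47·ln 50.5 − 161.1 = 99.47·3.9220 − 161.1 = 229.019.
B = 138.5·ln(50.5 − 10) − 305.0 = 138.5·ln 40.5 − 305.0 = 138.5·3.7013 − 305.0 = 207.630.
Dividing each by 255: (1.0000, 0.8981, 0.8142) → (1.000, 0.898, 0.814).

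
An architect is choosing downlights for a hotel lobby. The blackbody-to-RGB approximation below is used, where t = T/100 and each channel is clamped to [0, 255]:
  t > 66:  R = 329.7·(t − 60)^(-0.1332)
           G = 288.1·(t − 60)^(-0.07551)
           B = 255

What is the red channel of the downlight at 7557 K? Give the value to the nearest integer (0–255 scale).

t = 7557/100 = 75.57; the t > 66 branch applies.
R = 329.7·(75.57 − 60)^(-0.1332) = 329.7·15.57^(-0.1332) = 329.7·0.69372 = 228.721.
Rounded: 229.

229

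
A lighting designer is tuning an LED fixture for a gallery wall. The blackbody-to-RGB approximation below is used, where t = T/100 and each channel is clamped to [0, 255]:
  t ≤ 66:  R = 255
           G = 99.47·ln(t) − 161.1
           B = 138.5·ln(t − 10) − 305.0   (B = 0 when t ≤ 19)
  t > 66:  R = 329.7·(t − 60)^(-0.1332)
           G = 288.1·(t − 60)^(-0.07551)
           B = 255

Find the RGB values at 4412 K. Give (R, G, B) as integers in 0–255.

(255, 216, 184)

t = 4412/100 = 44.12; the t ≤ 66 branch applies.
R = 255 by definition for t ≤ 66.
G = 99.47·ln 44.12 − 161.1 = 99.47·3.7869 − 161.1 = 215.584.
B = 138.5·ln(44.12 − 10) − 305.0 = 138.5·ln 34.12 − 305.0 = 138.5·3.5299 − 305.0 = 183.889.
Rounded: (255, 216, 184).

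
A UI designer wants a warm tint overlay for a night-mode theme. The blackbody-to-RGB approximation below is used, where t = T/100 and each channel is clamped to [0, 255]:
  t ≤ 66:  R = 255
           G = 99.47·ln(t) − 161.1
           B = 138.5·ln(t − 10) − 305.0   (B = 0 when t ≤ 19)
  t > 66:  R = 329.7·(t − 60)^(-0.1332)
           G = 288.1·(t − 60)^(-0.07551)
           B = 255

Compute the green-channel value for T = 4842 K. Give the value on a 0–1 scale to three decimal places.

t = 4842/100 = 48.42; the t ≤ 66 branch applies.
G = 99.47·ln 48.42 − 161.1 = 99.47·3.8799 − 161.1 = 224.835.
On a 0–1 scale: 224.835/255 = 0.8817 → 0.882.

0.882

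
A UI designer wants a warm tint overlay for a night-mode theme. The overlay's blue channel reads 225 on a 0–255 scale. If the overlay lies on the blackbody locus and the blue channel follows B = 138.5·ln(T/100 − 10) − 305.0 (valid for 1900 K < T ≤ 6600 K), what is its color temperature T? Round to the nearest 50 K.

ln(t − 10) = (225 + 305.0) / 138.5 = 3.8267.
t − 10 = e^3.8267 = 45.911, so t = 55.911.
T = 100·t = 5591 K → 5600 K to the nearest 50 K.

5600 K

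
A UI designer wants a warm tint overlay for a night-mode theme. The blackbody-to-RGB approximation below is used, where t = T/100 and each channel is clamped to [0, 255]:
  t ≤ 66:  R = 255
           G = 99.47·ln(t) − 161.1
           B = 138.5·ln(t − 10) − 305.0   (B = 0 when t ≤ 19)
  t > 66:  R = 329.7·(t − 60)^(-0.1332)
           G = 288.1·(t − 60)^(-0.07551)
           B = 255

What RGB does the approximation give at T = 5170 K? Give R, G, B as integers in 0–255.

R=255, G=231, B=212

t = 5170/100 = 51.7; the t ≤ 66 branch applies.
R = 255 by definition for t ≤ 66.
G = 99.47·ln 51.7 − 161.1 = 99.47·3.9455 − 161.1 = 231.355.
B = 138.5·ln(51.7 − 10) − 305.0 = 138.5·ln 41.7 − 305.0 = 138.5·3.7305 − 305.0 = 211.674.
Rounded: (255, 231, 212).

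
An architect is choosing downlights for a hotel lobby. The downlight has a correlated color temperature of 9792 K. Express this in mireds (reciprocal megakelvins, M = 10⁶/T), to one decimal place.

M = 10⁶ / 9792 = 102.124 → 102.1 mireds.

102.1 mireds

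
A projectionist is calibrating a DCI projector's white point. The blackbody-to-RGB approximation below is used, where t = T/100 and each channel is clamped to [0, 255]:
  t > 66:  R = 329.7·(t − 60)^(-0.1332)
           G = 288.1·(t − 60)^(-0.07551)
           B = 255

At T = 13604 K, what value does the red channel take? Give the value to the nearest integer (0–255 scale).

t = 13604/100 = 136.04; the t > 66 branch applies.
R = 329.7·(136.04 − 60)^(-0.1332) = 329.7·76.04^(-0.1332) = 329.7·0.56162 = 185.167.
Rounded: 185.

185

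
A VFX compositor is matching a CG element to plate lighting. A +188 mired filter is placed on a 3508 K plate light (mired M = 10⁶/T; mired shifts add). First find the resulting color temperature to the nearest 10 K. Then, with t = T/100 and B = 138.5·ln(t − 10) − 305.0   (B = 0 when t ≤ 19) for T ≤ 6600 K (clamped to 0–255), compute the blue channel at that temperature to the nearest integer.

M_in = 10⁶/3508 = 285.06; M_out = 285.06 + (+188) = 473.06.
T_out = 10⁶/473.06 = 2113.9 K → 2110 K; t = 21.1.
B = 138.5·ln(21.1 − 10) − 305.0 = 138.5·ln 11.1 − 305.0 = 138.5·2.4069 − 305.0 = 28.362.
Rounded: 28.

28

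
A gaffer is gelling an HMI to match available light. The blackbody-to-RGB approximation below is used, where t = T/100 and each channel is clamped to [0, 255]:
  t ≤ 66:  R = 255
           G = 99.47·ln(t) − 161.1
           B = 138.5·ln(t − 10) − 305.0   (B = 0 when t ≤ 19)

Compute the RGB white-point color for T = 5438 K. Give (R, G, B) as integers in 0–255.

(255, 236, 220)

t = 5438/100 = 54.38; the t ≤ 66 branch applies.
R = 255 by definition for t ≤ 66.
G = 99.47·ln 54.38 − 161.1 = 99.47·3.9960 − 161.1 = 236.382.
B = 138.5·ln(54.38 − 10) − 305.0 = 138.5·ln 44.38 − 305.0 = 138.5·3.7928 − 305.0 = 220.301.
Rounded: (255, 236, 220).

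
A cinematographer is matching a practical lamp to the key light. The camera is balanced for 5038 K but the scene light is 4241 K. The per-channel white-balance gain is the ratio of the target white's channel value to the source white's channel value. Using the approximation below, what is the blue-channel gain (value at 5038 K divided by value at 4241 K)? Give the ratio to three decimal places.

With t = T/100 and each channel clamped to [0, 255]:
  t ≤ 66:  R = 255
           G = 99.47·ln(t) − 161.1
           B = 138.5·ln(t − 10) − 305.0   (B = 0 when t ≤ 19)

At 4241 K (t = 42.41):
  B = 138.5·ln(42.41 − 10) − 305.0 = 138.5·ln 32.41 − 305.0 = 138.5·3.4785 − 305.0 = 176.768.
At 5038 K (t = 50.38):
  B = 138.5·ln(50.38 − 10) − 305.0 = 138.5·ln 40.38 − 305.0 = 138.5·3.6983 − 305.0 = 207.219.
Gain = 207.219 / 176.768 = 1.1723 → 1.172.

1.172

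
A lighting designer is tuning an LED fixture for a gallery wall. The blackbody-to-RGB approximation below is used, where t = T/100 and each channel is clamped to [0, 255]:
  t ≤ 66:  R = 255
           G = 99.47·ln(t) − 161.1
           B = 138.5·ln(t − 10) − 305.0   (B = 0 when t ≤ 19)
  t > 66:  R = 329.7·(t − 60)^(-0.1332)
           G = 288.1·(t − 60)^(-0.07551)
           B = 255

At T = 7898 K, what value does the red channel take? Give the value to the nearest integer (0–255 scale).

223

t = 7898/100 = 78.98; the t > 66 branch applies.
R = 329.7·(78.98 − 60)^(-0.1332) = 329.7·18.98^(-0.1332) = 329.7·0.67566 = 222.767.
Rounded: 223.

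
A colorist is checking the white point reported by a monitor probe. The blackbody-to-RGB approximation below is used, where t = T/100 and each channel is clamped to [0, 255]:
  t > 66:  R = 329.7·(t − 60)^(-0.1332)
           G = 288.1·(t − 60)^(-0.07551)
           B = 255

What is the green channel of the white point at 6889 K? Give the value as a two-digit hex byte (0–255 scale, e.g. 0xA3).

0xF4

t = 6889/100 = 68.89; the t > 66 branch applies.
G = 288.1·(68.89 − 60)^(-0.07551) = 288.1·8.89^(-0.07551) = 288.1·0.84791 = 244.282.
Rounded: 244; in hex, 0xF4.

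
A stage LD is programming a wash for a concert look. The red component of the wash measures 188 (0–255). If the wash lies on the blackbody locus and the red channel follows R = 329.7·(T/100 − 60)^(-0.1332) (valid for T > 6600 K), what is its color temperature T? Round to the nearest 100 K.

(t − 60)^(-0.1332) = 188/329.7 = 0.57022.
t − 60 = 0.57022^(1/-0.1332) = 0.57022^(-7.508) = 67.848, so t = 127.848.
T = 100·t = 12785 K → 12800 K to the nearest 100 K.

12800 K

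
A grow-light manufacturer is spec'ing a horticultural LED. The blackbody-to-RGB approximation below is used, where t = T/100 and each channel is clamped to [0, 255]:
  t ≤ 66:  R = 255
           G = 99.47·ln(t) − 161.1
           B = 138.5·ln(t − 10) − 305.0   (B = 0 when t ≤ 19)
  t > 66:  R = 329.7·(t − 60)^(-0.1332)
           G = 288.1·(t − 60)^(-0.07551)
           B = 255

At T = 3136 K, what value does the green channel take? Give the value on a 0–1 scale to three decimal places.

t = 3136/100 = 31.36; the t ≤ 66 branch applies.
G = 99.47·ln 31.36 − 161.1 = 99.47·3.4455 − 161.1 = 181.627.
On a 0–1 scale: 181.627/255 = 0.7123 → 0.712.

0.712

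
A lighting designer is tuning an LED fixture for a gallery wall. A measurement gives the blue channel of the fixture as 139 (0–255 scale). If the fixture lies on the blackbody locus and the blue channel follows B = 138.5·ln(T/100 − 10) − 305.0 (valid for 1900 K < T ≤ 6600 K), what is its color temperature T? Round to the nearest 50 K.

ln(t − 10) = (139 + 305.0) / 138.5 = 3.2058.
t − 10 = e^3.2058 = 24.675, so t = 34.675.
T = 100·t = 3467 K → 3450 K to the nearest 50 K.

3450 K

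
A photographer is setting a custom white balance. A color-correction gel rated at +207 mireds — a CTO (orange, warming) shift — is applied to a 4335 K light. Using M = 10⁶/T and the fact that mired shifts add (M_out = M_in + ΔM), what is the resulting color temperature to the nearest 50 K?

2300 K

M_in = 10⁶/4335 = 230.68 mireds.
M_out = 230.68 + (+207) = 437.68 mireds.
T_out = 10⁶/437.68 = 2284.8 K → 2300 K.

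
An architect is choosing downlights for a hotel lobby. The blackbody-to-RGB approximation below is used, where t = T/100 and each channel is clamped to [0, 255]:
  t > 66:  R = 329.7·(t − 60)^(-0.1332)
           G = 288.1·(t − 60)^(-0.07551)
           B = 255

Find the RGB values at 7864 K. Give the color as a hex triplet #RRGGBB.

#DFE7FF

t = 7864/100 = 78.64; the t > 66 branch applies.
R = 329.7·(78.64 − 60)^(-0.1332) = 329.7·18.64^(-0.1332) = 329.7·0.67729 = 223.304.
G = 288.1·(78.64 − 60)^(-0.07551) = 288.1·18.64^(-0.07551) = 288.1·0.80180 = 231.000.
B = 255 by definition for t > 66.
Rounded: (223, 231, 255).
In hex: #DFE7FF.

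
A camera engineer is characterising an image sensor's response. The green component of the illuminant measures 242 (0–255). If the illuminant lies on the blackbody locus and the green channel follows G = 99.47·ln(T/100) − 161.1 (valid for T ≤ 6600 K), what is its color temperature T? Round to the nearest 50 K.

ln t = (242 + 161.1) / 99.47 = 4.0525.
t = e^4.0525 = 57.540.
T = 100·t = 5754 K → 5750 K to the nearest 50 K.

5750 K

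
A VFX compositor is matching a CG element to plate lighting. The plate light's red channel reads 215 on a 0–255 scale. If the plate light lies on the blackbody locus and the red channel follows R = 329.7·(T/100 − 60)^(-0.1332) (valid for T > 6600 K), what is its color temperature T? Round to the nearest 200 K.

(t − 60)^(-0.1332) = 215/329.7 = 0.65211.
t − 60 = 0.65211^(1/-0.1332) = 0.65211^(-7.508) = 24.774, so t = 84.774.
T = 100·t = 8477 K → 8400 K to the nearest 200 K.

8400 K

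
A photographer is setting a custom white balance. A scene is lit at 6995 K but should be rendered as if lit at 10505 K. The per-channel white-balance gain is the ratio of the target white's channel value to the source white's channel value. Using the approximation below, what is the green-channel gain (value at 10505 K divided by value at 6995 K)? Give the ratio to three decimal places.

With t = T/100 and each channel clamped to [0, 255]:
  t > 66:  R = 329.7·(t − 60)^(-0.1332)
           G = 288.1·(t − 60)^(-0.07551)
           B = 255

At 6995 K (t = 69.95):
  G = 288.1·(69.95 − 60)^(-0.07551) = 288.1·9.95^(-0.07551) = 288.1·0.84073 = 242.213.
At 10505 K (t = 105.05):
  G = 288.1·(105.05 − 60)^(-0.07551) = 288.1·45.05^(-0.07551) = 288.1·0.75012 = 216.109.
Gain = 216.109 / 242.213 = 0.8922 → 0.892.

0.892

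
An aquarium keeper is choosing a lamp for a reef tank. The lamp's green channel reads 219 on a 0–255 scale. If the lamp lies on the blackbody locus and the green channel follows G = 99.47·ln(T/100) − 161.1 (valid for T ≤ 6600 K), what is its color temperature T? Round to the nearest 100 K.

ln t = (219 + 161.1) / 99.47 = 3.8213.
t = e^3.8213 = 45.661.
T = 100·t = 4566 K → 4600 K to the nearest 100 K.

4600 K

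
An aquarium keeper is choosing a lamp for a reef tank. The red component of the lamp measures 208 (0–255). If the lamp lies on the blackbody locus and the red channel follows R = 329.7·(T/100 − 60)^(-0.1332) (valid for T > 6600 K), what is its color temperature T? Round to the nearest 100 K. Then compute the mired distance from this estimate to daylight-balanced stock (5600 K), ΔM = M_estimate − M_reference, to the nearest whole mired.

-70 mireds

(t − 60)^(-0.1332) = 208/329.7 = 0.63088.
t − 60 = 0.63088^(1/-0.1332) = 0.63088^(-7.508) = 31.763, so t = 91.763.
T = 100·t = 9176 K → 9200 K to the nearest 100 K.
M_estimate = 10⁶/9200 = 108.70; M_reference = 10⁶/5600 = 178.57.
ΔM = 108.70 − 178.57 = -69.88 → -70 mireds.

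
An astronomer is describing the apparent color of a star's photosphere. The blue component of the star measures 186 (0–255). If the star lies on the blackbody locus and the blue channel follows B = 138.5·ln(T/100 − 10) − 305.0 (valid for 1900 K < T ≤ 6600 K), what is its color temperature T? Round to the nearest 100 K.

ln(t − 10) = (186 + 305.0) / 138.5 = 3.5451.
t − 10 = e^3.5451 = 34.644, so t = 44.644.
T = 100·t = 4464 K → 4500 K to the nearest 100 K.

4500 K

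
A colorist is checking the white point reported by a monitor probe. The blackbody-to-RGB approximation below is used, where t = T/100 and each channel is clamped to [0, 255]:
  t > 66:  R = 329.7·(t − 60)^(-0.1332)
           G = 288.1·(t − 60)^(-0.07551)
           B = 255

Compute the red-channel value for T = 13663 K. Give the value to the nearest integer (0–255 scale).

185

t = 13663/100 = 136.63; the t > 66 branch applies.
R = 329.7·(136.63 − 60)^(-0.1332) = 329.7·76.63^(-0.1332) = 329.7·0.56105 = 184.977.
Rounded: 185.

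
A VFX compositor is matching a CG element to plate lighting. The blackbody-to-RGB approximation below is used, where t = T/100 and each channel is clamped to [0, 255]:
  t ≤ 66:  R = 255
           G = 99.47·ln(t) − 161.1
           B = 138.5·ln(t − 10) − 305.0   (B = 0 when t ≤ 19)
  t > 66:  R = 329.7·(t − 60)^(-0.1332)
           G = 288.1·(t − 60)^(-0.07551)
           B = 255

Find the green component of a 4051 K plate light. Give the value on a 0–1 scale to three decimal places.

0.812

t = 4051/100 = 40.51; the t ≤ 66 branch applies.
G = 99.47·ln 40.51 − 161.1 = 99.47·3.7015 − 161.1 = 207.093.
On a 0–1 scale: 207.093/255 = 0.8121 → 0.812.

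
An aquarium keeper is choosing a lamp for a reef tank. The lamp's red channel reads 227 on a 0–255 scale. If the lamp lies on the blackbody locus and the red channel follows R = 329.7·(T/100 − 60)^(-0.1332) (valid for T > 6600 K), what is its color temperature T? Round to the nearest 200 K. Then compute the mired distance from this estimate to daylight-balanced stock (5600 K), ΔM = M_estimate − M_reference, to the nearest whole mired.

(t − 60)^(-0.1332) = 227/329.7 = 0.68850.
t − 60 = 0.68850^(1/-0.1332) = 0.68850^(-7.508) = 16.478, so t = 76.478.
T = 100·t = 7648 K → 7600 K to the nearest 200 K.
M_estimate = 10⁶/7600 = 131.58; M_reference = 10⁶/5600 = 178.57.
ΔM = 131.58 − 178.57 = -46.99 → -47 mireds.

-47 mireds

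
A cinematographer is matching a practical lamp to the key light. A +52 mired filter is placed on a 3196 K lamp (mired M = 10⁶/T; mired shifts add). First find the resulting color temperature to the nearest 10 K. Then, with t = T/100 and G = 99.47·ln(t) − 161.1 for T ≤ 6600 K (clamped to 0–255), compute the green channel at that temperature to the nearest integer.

M_in = 10⁶/3196 = 312.89; M_out = 312.89 + (+52) = 364.89.
T_out = 10⁶/364.89 = 2740.5 K → 2740 K; t = 27.4.
G = 99.47·ln 27.4 − 161.1 = 99.47·3.3105 − 161.1 = 168.200.
Rounded: 168.

168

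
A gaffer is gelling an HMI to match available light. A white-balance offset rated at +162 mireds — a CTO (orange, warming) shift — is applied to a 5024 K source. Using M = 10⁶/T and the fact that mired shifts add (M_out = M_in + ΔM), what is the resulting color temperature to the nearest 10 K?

M_in = 10⁶/5024 = 199.04 mireds.
M_out = 199.04 + (+162) = 361.04 mireds.
T_out = 10⁶/361.04 = 2769.7 K → 2770 K.

2770 K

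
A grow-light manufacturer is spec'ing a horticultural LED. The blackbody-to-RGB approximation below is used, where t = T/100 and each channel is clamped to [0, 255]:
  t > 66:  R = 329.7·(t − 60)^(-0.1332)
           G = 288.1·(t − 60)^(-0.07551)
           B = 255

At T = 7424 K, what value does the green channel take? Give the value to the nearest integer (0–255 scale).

236

t = 7424/100 = 74.24; the t > 66 branch applies.
G = 288.1·(74.24 − 60)^(-0.07551) = 288.1·14.24^(-0.07551) = 288.1·0.81827 = 235.745.
Rounded: 236.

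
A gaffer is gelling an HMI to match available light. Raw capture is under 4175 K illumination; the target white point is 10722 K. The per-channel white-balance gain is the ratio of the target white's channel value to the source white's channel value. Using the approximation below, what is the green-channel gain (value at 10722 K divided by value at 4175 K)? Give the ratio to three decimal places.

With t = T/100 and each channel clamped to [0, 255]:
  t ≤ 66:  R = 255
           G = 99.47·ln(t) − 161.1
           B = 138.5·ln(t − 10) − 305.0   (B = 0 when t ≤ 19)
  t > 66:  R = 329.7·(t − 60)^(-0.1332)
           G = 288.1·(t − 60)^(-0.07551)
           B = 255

At 4175 K (t = 41.75):
  G = 99.47·ln 41.75 − 161.1 = 99.47·3.7317 − 161.1 = 210.092.
At 10722 K (t = 107.22):
  G = 288.1·(107.22 − 60)^(-0.07551) = 288.1·47.22^(-0.07551) = 288.1·0.74746 = 215.343.
Gain = 215.343 / 210.092 = 1.0250 → 1.025.

1.025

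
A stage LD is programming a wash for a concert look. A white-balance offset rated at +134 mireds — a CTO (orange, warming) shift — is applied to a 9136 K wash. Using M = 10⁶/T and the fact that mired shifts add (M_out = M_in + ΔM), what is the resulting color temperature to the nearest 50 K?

M_in = 10⁶/9136 = 109.46 mireds.
M_out = 109.46 + (+134) = 243.46 mireds.
T_out = 10⁶/243.46 = 4107.5 K → 4100 K.

4100 K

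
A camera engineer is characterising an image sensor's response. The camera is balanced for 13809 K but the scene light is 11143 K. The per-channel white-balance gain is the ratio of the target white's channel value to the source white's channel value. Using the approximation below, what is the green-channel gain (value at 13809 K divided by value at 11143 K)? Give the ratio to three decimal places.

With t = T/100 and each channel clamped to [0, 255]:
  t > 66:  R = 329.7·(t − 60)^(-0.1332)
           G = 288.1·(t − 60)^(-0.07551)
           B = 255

0.969

At 11143 K (t = 111.43):
  G = 288.1·(111.43 − 60)^(-0.07551) = 288.1·51.43^(-0.07551) = 288.1·0.74265 = 213.958.
At 13809 K (t = 138.09):
  G = 288.1·(138.09 − 60)^(-0.07551) = 288.1·78.09^(-0.07551) = 288.1·0.71960 = 207.316.
Gain = 207.316 / 213.958 = 0.9690 → 0.969.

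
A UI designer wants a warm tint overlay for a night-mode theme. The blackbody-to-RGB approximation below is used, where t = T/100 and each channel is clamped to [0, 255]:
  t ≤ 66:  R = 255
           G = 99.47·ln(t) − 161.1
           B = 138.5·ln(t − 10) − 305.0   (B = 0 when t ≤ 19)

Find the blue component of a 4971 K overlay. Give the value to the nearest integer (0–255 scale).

205

t = 4971/100 = 49.71; the t ≤ 66 branch applies.
B = 138.5·ln(49.71 − 10) − 305.0 = 138.5·ln 39.71 − 305.0 = 138.5·3.6816 − 305.0 = 204.902.
Rounded: 205.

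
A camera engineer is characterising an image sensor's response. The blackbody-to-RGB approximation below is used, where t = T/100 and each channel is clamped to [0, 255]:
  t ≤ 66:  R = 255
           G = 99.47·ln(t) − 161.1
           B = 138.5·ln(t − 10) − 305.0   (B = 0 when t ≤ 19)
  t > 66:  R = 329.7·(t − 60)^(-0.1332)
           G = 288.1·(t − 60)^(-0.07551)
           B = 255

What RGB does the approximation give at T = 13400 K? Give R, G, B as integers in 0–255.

t = 13400/100 = 134; the t > 66 branch applies.
R = 329.7·(134 − 60)^(-0.1332) = 329.7·74^(-0.1332) = 329.7·0.56366 = 185.839.
G = 288.1·(134 − 60)^(-0.07551) = 288.1·74^(-0.07551) = 288.1·0.72253 = 208.160.
B = 255 by definition for t > 66.
Rounded: (186, 208, 255).

R=186, G=208, B=255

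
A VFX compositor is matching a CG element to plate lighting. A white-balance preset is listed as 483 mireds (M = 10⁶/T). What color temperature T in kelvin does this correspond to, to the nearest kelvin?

T = 10⁶ / 483 = 2070.39 K → 2070 K.

2070 K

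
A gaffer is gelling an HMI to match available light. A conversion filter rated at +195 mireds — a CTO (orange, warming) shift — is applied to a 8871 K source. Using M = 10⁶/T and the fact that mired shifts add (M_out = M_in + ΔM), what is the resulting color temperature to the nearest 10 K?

3250 K

M_in = 10⁶/8871 = 112.73 mireds.
M_out = 112.73 + (+195) = 307.73 mireds.
T_out = 10⁶/307.73 = 3249.6 K → 3250 K.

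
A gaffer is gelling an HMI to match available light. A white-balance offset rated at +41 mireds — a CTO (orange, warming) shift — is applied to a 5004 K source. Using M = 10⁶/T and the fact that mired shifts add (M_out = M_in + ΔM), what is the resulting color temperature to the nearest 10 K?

4150 K

M_in = 10⁶/5004 = 199.84 mireds.
M_out = 199.84 + (+41) = 240.84 mireds.
T_out = 10⁶/240.84 = 4152.1 K → 4150 K.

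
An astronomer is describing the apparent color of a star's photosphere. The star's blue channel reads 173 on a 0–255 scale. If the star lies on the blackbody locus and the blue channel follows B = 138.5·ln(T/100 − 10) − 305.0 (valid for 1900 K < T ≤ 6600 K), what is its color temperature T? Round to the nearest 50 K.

4150 K

ln(t − 10) = (173 + 305.0) / 138.5 = 3.4513.
t − 10 = e^3.4513 = 31.540, so t = 41.540.
T = 100·t = 4154 K → 4150 K to the nearest 50 K.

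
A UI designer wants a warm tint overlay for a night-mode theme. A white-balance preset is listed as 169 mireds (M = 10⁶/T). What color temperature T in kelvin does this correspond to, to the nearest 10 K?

5920 K

T = 10⁶ / 169 = 5917.16 K → 5920 K.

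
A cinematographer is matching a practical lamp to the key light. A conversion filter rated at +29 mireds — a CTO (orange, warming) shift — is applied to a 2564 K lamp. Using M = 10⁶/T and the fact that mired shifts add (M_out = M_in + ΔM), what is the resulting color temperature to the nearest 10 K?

M_in = 10⁶/2564 = 390.02 mireds.
M_out = 390.02 + (+29) = 419.02 mireds.
T_out = 10⁶/419.02 = 2386.5 K → 2390 K.

2390 K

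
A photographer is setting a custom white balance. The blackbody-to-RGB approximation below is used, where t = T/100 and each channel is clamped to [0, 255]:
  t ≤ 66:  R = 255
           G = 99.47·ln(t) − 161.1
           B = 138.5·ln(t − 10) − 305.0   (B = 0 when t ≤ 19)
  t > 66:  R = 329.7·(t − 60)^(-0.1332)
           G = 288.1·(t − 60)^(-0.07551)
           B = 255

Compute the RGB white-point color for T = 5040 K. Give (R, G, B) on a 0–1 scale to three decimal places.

t = 5040/100 = 50.4; the t ≤ 66 branch applies.
R = 255 by definition for t ≤ 66.
G = 99.47·ln 50.4 − 161.1 = 99.47·3.9200 − 161.1 = 228.822.
B = 138.5·ln(50.4 − 10) − 305.0 = 138.5·ln 40.4 − 305.0 = 138.5·3.6988 − 305.0 = 207.288.
Dividing each by 255: (1.0000, 0.8973, 0.8129) → (1.000, 0.897, 0.813).

(1.000, 0.897, 0.813)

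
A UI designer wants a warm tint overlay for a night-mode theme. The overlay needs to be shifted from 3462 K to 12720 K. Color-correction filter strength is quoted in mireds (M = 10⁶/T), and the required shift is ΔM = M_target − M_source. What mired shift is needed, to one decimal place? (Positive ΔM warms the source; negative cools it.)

-210.2 mireds

M_source = 10⁶/3462 = 288.850; M_target = 10⁶/12720 = 78.616.
ΔM = 78.616 − 288.850 = -210.234 → -210.2 mireds, a cooling shift.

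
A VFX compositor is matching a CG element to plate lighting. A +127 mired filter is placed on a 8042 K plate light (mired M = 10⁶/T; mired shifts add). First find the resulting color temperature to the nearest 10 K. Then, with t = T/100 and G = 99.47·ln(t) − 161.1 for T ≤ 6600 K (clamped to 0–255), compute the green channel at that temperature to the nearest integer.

M_in = 10⁶/8042 = 124.35; M_out = 124.35 + (+127) = 251.35.
T_out = 10⁶/251.35 = 3978.6 K → 3980 K; t = 39.8.
G = 99.47·ln 39.8 − 161.1 = 99.47·3.6839 − 161.1 = 205.334.
Rounded: 205.

205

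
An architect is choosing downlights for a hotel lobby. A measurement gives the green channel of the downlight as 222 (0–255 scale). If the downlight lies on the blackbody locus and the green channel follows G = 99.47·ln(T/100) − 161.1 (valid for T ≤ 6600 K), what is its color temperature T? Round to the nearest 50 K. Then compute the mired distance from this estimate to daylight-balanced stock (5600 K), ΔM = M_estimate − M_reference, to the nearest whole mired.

ln t = (222 + 161.1) / 99.47 = 3.8514.
t = e^3.8514 = 47.059.
T = 100·t = 4706 K → 4700 K to the nearest 50 K.
M_estimate = 10⁶/4700 = 212.77; M_reference = 10⁶/5600 = 178.57.
ΔM = 212.77 − 178.57 = 34.19 → +34 mireds.

+34 mireds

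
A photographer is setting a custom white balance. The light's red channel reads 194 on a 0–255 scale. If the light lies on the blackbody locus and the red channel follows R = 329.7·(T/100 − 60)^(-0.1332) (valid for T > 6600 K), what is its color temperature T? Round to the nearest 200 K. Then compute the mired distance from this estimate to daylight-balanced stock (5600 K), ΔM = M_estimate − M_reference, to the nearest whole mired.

-91 mireds

(t − 60)^(-0.1332) = 194/329.7 = 0.58841.
t − 60 = 0.58841^(1/-0.1332) = 0.58841^(-7.508) = 53.593, so t = 113.593.
T = 100·t = 11359 K → 11400 K to the nearest 200 K.
M_estimate = 10⁶/11400 = 87.72; M_reference = 10⁶/5600 = 178.57.
ΔM = 87.72 − 178.57 = -90.85 → -91 mireds.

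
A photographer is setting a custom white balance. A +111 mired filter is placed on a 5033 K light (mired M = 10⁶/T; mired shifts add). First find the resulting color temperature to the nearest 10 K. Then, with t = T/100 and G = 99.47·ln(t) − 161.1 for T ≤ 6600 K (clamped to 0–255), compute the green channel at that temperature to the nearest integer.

185

M_in = 10⁶/5033 = 198.69; M_out = 198.69 + (+111) = 309.69.
T_out = 10⁶/309.69 = 3229.0 K → 3230 K; t = 32.3.
G = 99.47·ln 32.3 − 161.1 = 99.47·3.4751 − 161.1 = 184.565.
Rounded: 185.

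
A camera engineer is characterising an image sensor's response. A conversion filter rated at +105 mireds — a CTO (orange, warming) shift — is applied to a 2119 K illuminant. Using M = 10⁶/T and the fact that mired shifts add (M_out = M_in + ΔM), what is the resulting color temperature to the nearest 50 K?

M_in = 10⁶/2119 = 471.92 mireds.
M_out = 471.92 + (+105) = 576.92 mireds.
T_out = 10⁶/576.92 = 1733.3 K → 1750 K.

1750 K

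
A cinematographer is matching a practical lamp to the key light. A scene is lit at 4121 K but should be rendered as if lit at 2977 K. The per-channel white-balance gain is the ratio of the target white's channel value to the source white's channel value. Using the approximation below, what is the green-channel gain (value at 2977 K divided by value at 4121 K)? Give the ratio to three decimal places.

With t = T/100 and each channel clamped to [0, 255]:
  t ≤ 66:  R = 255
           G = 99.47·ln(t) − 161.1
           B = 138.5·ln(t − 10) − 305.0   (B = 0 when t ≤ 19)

At 4121 K (t = 41.21):
  G = 99.47·ln 41.21 − 161.1 = 99.47·3.7187 − 161.1 = 208.797.
At 2977 K (t = 29.77):
  G = 99.47·ln 29.77 − 161.1 = 99.47·3.3935 − 161.1 = 176.452.
Gain = 176.452 / 208.797 = 0.8451 → 0.845.

0.845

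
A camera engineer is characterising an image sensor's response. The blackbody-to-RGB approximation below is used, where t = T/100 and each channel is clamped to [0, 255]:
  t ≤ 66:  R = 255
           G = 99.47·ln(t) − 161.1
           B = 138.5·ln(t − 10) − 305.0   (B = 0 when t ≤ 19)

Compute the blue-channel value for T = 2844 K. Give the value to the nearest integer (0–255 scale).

99

t = 2844/100 = 28.44; the t ≤ 66 branch applies.
B = 138.5·ln(28.44 − 10) − 305.0 = 138.5·ln 18.44 − 305.0 = 138.5·2.9145 − 305.0 = 98.661.
Rounded: 99.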